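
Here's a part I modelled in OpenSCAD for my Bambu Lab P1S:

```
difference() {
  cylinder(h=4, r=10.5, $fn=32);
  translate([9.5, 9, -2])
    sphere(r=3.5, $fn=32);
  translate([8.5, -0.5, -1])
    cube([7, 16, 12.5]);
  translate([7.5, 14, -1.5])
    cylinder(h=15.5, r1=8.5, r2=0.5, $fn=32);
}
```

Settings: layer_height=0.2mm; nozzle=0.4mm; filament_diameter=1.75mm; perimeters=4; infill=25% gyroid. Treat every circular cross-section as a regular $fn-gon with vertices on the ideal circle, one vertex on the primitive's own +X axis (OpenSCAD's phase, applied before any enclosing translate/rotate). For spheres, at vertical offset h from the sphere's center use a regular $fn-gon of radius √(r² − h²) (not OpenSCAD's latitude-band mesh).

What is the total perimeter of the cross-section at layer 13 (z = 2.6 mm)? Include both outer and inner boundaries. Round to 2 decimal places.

At z = 2.6 mm: the r=10.5 cylinder gives a regular 32-gon of circumradius 10.5 (constant along its height) (perimeter = 2·32·10.500·sin(180°/32) = 65.87 mm); the sphere at (9.5, 9) is absent (|z−center|=4.600 > r=3.5); the 7×16 cube at (8.5, -0.5) contributes its full rectangle (perimeter 46.00 mm); the cone at (7.5, 14) contributes a regular 32-gon of circumradius 6.384 (interpolated between r1=8.5 and r2=0.5 at t=0.265) (perimeter = 2·32·6.384·sin(180°/32) = 40.05 mm); Taking the first minus the rest: starting from the r=10.5 cylinder, the 7×16 cube at (8.5, -0.5) partially overlaps it — only the 9.16 mm² overlap (of its 112.00 mm²) is removed, clipping the outline; the cone at (7.5, 14) partially overlaps it — only the 3.40 mm² overlap (of its 127.21 mm²) is removed, clipping the outline — boundary = 67.51 mm. Overall, the cross-section is a single solid region. Total boundary length (outer) = 67.51 mm.

67.51 mm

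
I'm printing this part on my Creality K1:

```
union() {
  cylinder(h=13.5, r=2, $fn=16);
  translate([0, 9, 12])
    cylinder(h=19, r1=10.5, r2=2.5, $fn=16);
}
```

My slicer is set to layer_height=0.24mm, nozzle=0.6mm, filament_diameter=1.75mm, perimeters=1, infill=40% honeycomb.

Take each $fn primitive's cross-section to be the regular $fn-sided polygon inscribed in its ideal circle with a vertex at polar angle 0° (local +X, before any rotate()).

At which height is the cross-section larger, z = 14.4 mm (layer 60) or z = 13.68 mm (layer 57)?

Layer 60 (z = 14.4): the cylinder is not intersected at this z (z outside [0, 13.5]); the cone at (0, 9) (r1=10.5→r2=2.5) has section circumradius 9.489 here — a regular 16-gon (area = (16/2)·9.489²·sin(360°/16) = 275.69 mm²); Taking the union: only the cone at (0, 9) is present, so the union is just that shape — area = 275.69 mm². So its area = 275.69 mm². Layer 57 (z = 13.68): the cylinder is absent (z outside [0, 13.5]); the cone at (0, 9) (r1=10.5→r2=2.5) has section circumradius 9.793 here — a regular 16-gon (area = (16/2)·9.793²·sin(360°/16) = 293.58 mm²); Taking the union: only the cone at (0, 9) is present, so the union is just that shape — area = 293.58 mm². So its area = 293.58 mm². Layer 57 is larger (293.58 vs 275.69 mm²).

layer 57 (z = 13.68 mm)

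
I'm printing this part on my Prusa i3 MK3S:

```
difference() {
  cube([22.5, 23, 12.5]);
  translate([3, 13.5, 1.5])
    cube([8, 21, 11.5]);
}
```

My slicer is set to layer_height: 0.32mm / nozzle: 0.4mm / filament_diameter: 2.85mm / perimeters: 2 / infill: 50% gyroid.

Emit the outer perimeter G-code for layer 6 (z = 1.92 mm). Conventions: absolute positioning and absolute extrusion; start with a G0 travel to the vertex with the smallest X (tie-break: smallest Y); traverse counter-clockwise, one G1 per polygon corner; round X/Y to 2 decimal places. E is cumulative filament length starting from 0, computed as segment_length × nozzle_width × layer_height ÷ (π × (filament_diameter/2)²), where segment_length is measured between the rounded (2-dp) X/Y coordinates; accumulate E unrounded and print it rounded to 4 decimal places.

At z = 1.92 mm: the cube (footprint 22.5×23) is included at this height; the cube at (3, 13.5) is present — its section is the full 8×21 rectangle; Subtracting the remaining from the first: starting from the 22.5×23 cube, the 8×21 cube at (3, 13.5) partially overlaps it — only the 76.00 mm² overlap (of its 168.00 mm²) is removed, clipping the outline — 1 connected region. The outline is a single polygon with 8 vertices. Extrusion per mm of travel: 0.4 × 0.32 / (π × 1.425²) = 0.020065. Accumulating E over each segment gives final E = 2.2071.

G0 X0.00 Y0.00 Z1.92
G1 X22.50 Y0.00 E0.4515
G1 X22.50 Y23.00 E0.9129
G1 X11.00 Y23.00 E1.1437
G1 X11.00 Y13.50 E1.3343
G1 X3.00 Y13.50 E1.4948
G1 X3.00 Y23.00 E1.6854
G1 X0.00 Y23.00 E1.7456
G1 X0.00 Y0.00 E2.2071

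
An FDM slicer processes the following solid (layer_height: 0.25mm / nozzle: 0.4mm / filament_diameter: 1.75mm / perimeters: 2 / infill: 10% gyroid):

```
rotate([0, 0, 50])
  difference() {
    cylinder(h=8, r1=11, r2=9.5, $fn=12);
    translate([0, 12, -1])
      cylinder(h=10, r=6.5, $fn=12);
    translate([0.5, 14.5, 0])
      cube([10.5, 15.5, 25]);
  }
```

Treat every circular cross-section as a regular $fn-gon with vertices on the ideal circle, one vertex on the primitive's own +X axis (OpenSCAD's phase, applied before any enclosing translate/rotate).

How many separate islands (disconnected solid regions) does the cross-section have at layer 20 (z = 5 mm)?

At z = 5 mm: the cone (r1=11→r2=9.5) has section circumradius 10.062 here — a regular 12-gon; the r=6.5 cylinder at (0, 12) gives a regular 12-gon of circumradius 6.5 (constant along its height); the 10.5×15.5 cube at (0.5, 14.5) contributes its full rectangle; Subtracting the remaining from the first: starting from the cone, the r=6.5 cylinder at (0, 12) partially overlaps it — only the 30.18 mm² overlap (of its 126.75 mm²) is removed, clipping the outline; the 10.5×15.5 cube at (0.5, 14.5) misses the remaining region (no effect) — 1 connected region; (rotated 50° about Z; rotation is an isometry so areas/perimeters/island counts are preserved). Overall, the cross-section is a single solid region. Island count = 1.

1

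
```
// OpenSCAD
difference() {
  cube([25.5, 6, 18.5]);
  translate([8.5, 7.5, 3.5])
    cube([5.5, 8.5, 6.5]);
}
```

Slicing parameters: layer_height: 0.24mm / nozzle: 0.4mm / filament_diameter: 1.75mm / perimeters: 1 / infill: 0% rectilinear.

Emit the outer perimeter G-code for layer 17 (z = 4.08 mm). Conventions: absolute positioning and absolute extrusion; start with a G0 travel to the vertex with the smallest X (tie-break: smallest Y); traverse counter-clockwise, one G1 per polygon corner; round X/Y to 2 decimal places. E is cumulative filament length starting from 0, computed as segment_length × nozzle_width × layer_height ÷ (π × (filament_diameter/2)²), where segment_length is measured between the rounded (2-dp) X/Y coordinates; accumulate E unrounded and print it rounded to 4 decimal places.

G0 X0.00 Y0.00 Z4.08
G1 X25.50 Y0.00 E1.0178
G1 X25.50 Y6.00 E1.2572
G1 X0.00 Y6.00 E2.2750
G1 X0.00 Y0.00 E2.5145

At z = 4.08 mm: the cube (footprint 25.5×6) is included at this height; the cube at (8.5, 7.5) is present — its section is the full 5.5×8.5 rectangle; Subtracting the remaining from the first: starting from the 25.5×6 cube, the 5.5×8.5 cube at (8.5, 7.5) misses the remaining region (no effect) — 1 connected region. The outline is a single polygon with 4 vertices. Extrusion per mm of travel: 0.4 × 0.24 / (π × 0.875²) = 0.039912. Accumulating E over each segment gives final E = 2.5145.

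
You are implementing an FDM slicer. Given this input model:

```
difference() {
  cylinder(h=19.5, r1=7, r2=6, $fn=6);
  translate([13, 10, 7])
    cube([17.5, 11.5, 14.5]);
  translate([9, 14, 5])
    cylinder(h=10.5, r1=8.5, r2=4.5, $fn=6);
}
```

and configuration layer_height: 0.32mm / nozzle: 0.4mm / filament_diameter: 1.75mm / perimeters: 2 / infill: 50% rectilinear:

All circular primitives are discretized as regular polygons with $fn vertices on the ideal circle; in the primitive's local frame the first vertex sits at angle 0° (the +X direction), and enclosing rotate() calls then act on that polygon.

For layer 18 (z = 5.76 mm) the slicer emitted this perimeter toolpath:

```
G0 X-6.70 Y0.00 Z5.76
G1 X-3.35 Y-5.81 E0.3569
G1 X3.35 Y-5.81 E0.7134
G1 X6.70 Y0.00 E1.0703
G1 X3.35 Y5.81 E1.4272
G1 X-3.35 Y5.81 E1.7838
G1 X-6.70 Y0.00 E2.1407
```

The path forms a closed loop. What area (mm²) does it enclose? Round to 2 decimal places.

Apply the shoelace formula to the sequence of (X, Y) vertices; enclosed area = 116.78 mm².

116.78 mm²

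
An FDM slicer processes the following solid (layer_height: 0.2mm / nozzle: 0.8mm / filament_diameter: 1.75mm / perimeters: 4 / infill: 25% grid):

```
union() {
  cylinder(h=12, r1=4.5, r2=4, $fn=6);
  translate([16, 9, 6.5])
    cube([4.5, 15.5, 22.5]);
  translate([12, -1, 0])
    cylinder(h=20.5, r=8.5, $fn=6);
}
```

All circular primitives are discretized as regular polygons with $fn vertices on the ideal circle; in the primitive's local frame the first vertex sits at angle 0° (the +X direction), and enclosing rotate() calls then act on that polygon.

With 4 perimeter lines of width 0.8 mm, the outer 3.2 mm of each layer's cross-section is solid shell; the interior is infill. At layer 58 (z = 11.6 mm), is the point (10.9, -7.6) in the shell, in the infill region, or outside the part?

At z = 11.6 mm: the cone contributes a regular 6-gon of circumradius 4.017 (interpolated between r1=4.5 and r2=4 at t=0.967); the cube at (16, 9) (footprint 4.5×15.5) is included at this height; the r=8.5 cylinder at (12, -1) gives a regular 6-gon of circumradius 8.5 (constant along its height); Merging all regions: the 3 present regions are separate (no shared area or edge), so areas and boundary lengths simply add and each stays a separate island — 3 connected regions. Overall, the cross-section has 3 separate islands. The nearest boundary edge runs (16.25, -8.36)→(7.75, -8.36); distance from the point to it = 0.76 mm. (Shell/infill is judged within the island containing the point — the largest one.) The point is inside the cross-section, 0.76 mm from the nearest boundary — within the 3.2 mm shell band (4 × 0.8).

shell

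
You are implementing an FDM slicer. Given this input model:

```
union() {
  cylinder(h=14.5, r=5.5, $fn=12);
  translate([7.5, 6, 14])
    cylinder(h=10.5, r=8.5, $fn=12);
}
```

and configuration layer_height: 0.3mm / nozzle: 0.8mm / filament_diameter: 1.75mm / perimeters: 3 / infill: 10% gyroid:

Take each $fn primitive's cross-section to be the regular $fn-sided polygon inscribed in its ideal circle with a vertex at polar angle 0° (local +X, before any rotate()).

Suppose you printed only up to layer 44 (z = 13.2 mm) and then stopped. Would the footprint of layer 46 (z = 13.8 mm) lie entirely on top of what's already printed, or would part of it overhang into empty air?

Compare the two slices. At z = 13.2: the r=5.5 cylinder contributes a regular 12-gon of circumradius 5.5 (area = (12/2)·5.500²·sin(360°/12) = 90.75 mm²); the cylinder at (7.5, 6) is not intersected at this z (z outside [14, 24.5]); Combining (union): only the r=5.5 cylinder is present, so the union is just that shape — area = 90.75 mm². At z = 13.8: the r=5.5 cylinder contributes a regular 12-gon of circumradius 5.5 (area = (12/2)·5.500²·sin(360°/12) = 90.75 mm²); the cylinder at (7.5, 6) does not reach this height (z outside [14, 24.5]); Merging all regions: only the r=5.5 cylinder is present, so the union is just that shape — area = 90.75 mm². Checking containment: the cross-section at z = 13.8 is a subset of the cross-section at z = 13.2.

entirely on top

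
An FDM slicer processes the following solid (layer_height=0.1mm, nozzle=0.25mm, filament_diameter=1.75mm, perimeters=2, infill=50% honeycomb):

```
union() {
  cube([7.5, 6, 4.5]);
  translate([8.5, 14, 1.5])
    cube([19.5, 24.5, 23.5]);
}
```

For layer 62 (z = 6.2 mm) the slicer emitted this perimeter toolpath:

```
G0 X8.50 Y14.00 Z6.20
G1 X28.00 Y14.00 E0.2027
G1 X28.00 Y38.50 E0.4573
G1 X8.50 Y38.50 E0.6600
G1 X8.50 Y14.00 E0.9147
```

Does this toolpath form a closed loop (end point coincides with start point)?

Start point (G0): (8.50, 14.00). End point (last G1): the path returns to the start — closed.

yes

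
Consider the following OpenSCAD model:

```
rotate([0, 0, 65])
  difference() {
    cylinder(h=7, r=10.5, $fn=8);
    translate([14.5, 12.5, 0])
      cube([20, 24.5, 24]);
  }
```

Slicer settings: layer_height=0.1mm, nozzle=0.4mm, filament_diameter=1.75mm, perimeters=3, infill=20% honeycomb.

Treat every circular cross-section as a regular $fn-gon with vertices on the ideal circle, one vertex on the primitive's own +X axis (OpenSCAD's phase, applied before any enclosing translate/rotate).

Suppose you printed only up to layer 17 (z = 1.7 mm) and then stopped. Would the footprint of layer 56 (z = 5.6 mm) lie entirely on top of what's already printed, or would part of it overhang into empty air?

entirely on top

Compare the two slices. At z = 1.7: the cylinder: section is a regular 8-gon, circumradius r=10.5 (area = (8/2)·10.500²·sin(360°/8) = 311.83 mm²); the cube at (14.5, 12.5) is present — its section is the full 20×24.5 rectangle (area 490.00 mm²); Subtracting the remaining from the first: starting from the r=10.5 cylinder (311.83 mm²), the 20×24.5 cube at (14.5, 12.5) misses the remaining region (no effect) — area = 311.83 mm²; (rotated 65° about Z; rotation is an isometry so areas/perimeters/island counts are preserved). At z = 5.6: the cylinder: section is a regular 8-gon, circumradius r=10.5 (area = (8/2)·10.500²·sin(360°/8) = 311.83 mm²); the cube at (14.5, 12.5) (footprint 20×24.5) is included at this height (area 490.00 mm²); Subtracting the remaining from the first: starting from the r=10.5 cylinder (311.83 mm²), the 20×24.5 cube at (14.5, 12.5) misses the remaining region (no effect) — area = 311.83 mm²; (whole slice rotated 65° about Z — lengths, areas and connectivity unchanged). Checking containment: the cross-section at z = 5.6 is a subset of the cross-section at z = 1.7.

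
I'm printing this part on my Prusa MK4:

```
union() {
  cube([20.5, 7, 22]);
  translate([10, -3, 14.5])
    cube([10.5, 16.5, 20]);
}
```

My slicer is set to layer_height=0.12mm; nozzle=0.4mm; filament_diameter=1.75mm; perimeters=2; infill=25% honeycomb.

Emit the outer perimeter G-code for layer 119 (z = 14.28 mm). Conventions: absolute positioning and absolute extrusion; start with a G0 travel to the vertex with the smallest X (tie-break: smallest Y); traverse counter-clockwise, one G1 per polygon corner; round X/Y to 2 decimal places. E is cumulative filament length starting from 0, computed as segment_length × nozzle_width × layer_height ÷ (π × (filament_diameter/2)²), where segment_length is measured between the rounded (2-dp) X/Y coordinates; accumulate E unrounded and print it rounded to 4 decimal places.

At z = 14.28 mm: the cube is present — its section is the full 20.5×7 rectangle; the cube at (10, -3) is absent (z outside [14.5, 34.5]); Combining (union): only the 20.5×7 cube is present, so the union is just that shape — 1 connected region. The outline is a single polygon with 4 vertices. Extrusion per mm of travel: 0.4 × 0.12 / (π × 0.875²) = 0.019956. Accumulating E over each segment gives final E = 1.0976.

G0 X0.00 Y0.00 Z14.28
G1 X20.50 Y0.00 E0.4091
G1 X20.50 Y7.00 E0.5488
G1 X0.00 Y7.00 E0.9579
G1 X0.00 Y0.00 E1.0976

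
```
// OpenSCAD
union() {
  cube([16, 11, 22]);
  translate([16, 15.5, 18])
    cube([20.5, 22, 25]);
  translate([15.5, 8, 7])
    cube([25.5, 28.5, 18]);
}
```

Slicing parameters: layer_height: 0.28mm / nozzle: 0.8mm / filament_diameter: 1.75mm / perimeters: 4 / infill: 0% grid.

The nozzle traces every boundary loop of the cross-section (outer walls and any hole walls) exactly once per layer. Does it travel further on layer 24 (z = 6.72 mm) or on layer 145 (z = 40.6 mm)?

layer 145 (z = 40.6 mm)

Layer 24 (z = 6.72): the 16×11 cube contributes its full rectangle (perimeter 54.00 mm); the cube at (16, 15.5) does not reach this height (z outside [18, 43]); the cube at (15.5, 8) is not intersected at this z (z outside [7, 25]); Combining (union): only the 16×11 cube is present, so the union is just that shape — boundary = 54.00 mm. So its perimeter = 54.00 mm. Layer 145 (z = 40.6): the cube is not intersected at this z (z outside [0, 22]); the cube at (16, 15.5) (footprint 20.5×22) is included at this height (perimeter 85.00 mm); the cube at (15.5, 8) is absent (z outside [7, 25]); Combining (union): only the 20.5×22 cube at (16, 15.5) is present, so the union is just that shape — boundary = 85.00 mm. So its perimeter = 85.00 mm. Layer 145 is larger (85.00 vs 54.00 mm).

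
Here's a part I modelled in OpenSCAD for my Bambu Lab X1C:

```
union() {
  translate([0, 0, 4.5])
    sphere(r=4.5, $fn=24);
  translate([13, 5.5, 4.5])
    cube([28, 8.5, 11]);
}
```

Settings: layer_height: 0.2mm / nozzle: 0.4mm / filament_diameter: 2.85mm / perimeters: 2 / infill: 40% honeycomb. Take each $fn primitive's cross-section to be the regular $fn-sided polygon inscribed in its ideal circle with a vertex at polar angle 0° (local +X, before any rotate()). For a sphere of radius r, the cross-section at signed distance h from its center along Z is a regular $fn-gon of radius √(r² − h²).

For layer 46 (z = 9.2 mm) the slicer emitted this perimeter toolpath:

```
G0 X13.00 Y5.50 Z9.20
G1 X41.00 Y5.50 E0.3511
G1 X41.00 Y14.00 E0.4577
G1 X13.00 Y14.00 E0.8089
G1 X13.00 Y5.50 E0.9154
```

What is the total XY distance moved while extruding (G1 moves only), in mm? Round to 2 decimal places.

73.00 mm

Sum the Euclidean lengths of each G1 segment: total = 73.00 mm.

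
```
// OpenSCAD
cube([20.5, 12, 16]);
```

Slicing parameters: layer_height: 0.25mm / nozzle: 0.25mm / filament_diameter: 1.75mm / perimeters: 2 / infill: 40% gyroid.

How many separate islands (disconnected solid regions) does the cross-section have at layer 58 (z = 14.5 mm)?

1

At z = 14.5 mm: the cube is present — its section is the full 20.5×12 rectangle. Overall, the cross-section is a single solid region. Island count = 1.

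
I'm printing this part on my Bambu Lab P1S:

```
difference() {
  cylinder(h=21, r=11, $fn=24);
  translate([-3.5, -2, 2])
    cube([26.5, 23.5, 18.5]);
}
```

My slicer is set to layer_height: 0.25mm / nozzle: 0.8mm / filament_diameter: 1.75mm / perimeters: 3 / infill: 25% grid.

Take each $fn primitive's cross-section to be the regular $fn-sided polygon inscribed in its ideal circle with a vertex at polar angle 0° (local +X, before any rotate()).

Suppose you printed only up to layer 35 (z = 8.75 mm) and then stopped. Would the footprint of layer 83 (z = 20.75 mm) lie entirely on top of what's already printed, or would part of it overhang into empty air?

Compare the two slices. At z = 8.75: the r=11 cylinder contributes a regular 24-gon of circumradius 11 (area = (24/2)·11.000²·sin(360°/24) = 375.81 mm²); the 26.5×23.5 cube at (-3.5, -2) contributes its full rectangle (area 622.75 mm²); Taking the first minus the rest: starting from the r=11 cylinder (375.81 mm²), the 26.5×23.5 cube at (-3.5, -2) partially overlaps it — only the 160.32 mm² overlap (of its 622.75 mm²) is removed, clipping the outline — area = 215.48 mm². At z = 20.75: the r=11 cylinder gives a regular 24-gon of circumradius 11 (constant along its height) (area = (24/2)·11.000²·sin(360°/24) = 375.81 mm²); the cube at (-3.5, -2) is absent (z outside [2, 20.5]); Subtracting the remaining from the first: none of the subtracted shapes is present at this height, so the r=11 cylinder is unchanged — area = 375.81 mm². Checking containment: at z = 20.75 the cross-section extends beyond the z = 8.75 cross-section by about 160.32 mm².

part overhangs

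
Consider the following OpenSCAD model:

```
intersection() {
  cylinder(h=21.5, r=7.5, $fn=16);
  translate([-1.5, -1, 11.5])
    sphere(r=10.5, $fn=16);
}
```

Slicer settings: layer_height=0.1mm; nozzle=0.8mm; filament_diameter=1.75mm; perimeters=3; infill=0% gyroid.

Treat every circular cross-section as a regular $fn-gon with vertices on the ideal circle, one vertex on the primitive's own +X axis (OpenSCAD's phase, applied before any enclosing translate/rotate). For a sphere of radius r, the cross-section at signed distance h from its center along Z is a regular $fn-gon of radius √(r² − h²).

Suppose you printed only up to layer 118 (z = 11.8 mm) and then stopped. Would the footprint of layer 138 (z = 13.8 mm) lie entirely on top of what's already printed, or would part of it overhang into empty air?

Compare the two slices. At z = 11.8: the r=7.5 cylinder gives a regular 16-gon of circumradius 7.5 (constant along its height) (area = (16/2)·7.500²·sin(360°/16) = 172.21 mm²); the sphere at (-1.5, -1): section is a regular 16-gon, circumradius = √(r²−h²) = √(10.5²−0.3²) = 10.496 (area = (16/2)·10.496²·sin(360°/16) = 337.25 mm²); After intersecting: the r=7.5 cylinder lies inside the r=10.5 sphere at (-1.5, -1), so it is kept whole — area = 172.21 mm². At z = 13.8: the r=7.5 cylinder contributes a regular 16-gon of circumradius 7.5 (area = (16/2)·7.500²·sin(360°/16) = 172.21 mm²); the r=10.5 sphere at (-1.5, -1) contributes a regular 16-gon of circumradius √(10.5²−2.3²) = 10.245 (area = (16/2)·10.245²·sin(360°/16) = 321.33 mm²); Keeping only the common overlap: the r=7.5 cylinder lies inside the r=10.5 sphere at (-1.5, -1), so it is kept whole — area = 172.21 mm². Checking containment: the cross-section at z = 13.8 is a subset of the cross-section at z = 11.8.

entirely on top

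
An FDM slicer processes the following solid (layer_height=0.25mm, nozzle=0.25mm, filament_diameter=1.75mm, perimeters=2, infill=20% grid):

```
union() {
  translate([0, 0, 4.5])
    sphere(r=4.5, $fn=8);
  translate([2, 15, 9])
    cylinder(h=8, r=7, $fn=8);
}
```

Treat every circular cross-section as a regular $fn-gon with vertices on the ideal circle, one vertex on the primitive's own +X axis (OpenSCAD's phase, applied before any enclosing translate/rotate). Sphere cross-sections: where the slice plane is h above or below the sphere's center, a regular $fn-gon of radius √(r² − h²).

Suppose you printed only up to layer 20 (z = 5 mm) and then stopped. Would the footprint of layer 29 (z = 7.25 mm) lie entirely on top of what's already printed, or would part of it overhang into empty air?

entirely on top

Compare the two slices. At z = 5: the r=4.5 sphere slices to a regular 8-gon of circumradius 4.472 (√(r²−h²) with h=0.5 from center) (area = (8/2)·4.472²·sin(360°/8) = 56.57 mm²); the cylinder at (2, 15) is absent (z outside [9, 17]); Combining (union): only the r=4.5 sphere is present, so the union is just that shape — area = 56.57 mm². At z = 7.25: the r=4.5 sphere contributes a regular 8-gon of circumradius √(4.5²−2.75²) = 3.562 (area = (8/2)·3.562²·sin(360°/8) = 35.89 mm²); the cylinder at (2, 15) does not reach this height (z outside [9, 17]); Merging all regions: only the r=4.5 sphere is present, so the union is just that shape — area = 35.89 mm². Checking containment: the cross-section at z = 7.25 is a subset of the cross-section at z = 5.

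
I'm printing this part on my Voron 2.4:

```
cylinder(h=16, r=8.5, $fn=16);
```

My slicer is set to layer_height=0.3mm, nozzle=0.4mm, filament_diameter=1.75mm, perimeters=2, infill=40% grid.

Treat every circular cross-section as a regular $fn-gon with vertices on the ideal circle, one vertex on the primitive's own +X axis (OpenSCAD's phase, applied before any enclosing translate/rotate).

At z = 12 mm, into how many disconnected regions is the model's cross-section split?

At z = 12 mm: the r=8.5 cylinder gives a regular 16-gon of circumradius 8.5 (constant along its height). The result has 1 disconnected region.

1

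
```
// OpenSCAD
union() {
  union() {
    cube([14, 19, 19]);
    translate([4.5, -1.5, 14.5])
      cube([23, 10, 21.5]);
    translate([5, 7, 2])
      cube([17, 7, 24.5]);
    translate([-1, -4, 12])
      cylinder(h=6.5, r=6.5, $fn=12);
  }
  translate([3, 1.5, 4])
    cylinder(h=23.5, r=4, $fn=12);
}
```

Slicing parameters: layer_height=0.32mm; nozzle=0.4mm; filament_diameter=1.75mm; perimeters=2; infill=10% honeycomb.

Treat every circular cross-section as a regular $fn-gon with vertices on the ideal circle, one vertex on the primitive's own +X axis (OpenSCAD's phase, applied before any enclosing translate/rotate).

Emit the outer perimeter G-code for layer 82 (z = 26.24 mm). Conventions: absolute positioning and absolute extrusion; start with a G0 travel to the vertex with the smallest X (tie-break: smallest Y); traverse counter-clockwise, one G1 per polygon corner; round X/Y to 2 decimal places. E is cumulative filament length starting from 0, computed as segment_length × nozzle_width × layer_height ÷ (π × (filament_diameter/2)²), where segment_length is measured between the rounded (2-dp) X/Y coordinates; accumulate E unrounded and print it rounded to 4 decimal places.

G0 X-1.00 Y1.50 Z26.24
G1 X-0.46 Y-0.50 E0.1102
G1 X1.00 Y-1.96 E0.2201
G1 X3.00 Y-2.50 E0.3304
G1 X5.00 Y-1.96 E0.4406
G1 X5.46 Y-1.50 E0.4752
G1 X27.50 Y-1.50 E1.6481
G1 X27.50 Y8.50 E2.1803
G1 X22.00 Y8.50 E2.4730
G1 X22.00 Y14.00 E2.7657
G1 X5.00 Y14.00 E3.6703
G1 X5.00 Y8.50 E3.9630
G1 X4.50 Y8.50 E3.9896
G1 X4.50 Y5.10 E4.1706
G1 X3.00 Y5.50 E4.2532
G1 X1.00 Y4.96 E4.3634
G1 X-0.46 Y3.50 E4.4733
G1 X-1.00 Y1.50 E4.5835

At z = 26.24 mm: the cube is absent (z outside [0, 19]); the cube at (4.5, -1.5) is present — its section is the full 23×10 rectangle; the cube at (5, 7) (footprint 17×7) is included at this height; the cylinder at (-1, -4) does not reach this height (z outside [12, 18.5]); Taking the union: the regions partially overlap (shared area 25.50 mm²), so overlapping operands fuse into one piece — 1 connected region; the r=4 cylinder at (3, 1.5) gives a regular 12-gon of circumradius 4 (constant along its height); Merging all regions: the regions partially overlap (shared area 12.23 mm²), so overlapping operands fuse into one piece — 1 connected region. The outline is a single polygon with 17 vertices. Extrusion per mm of travel: 0.4 × 0.32 / (π × 0.875²) = 0.053216. Accumulating E over each segment gives final E = 4.5835.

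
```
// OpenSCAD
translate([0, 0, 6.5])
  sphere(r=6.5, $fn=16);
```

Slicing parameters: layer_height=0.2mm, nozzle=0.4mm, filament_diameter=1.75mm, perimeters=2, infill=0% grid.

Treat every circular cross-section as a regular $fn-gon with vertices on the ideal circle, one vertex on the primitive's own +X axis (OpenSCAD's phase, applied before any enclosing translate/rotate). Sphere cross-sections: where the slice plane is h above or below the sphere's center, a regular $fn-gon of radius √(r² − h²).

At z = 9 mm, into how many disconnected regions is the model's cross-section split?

1

At z = 9 mm: the sphere: section is a regular 16-gon, circumradius = √(r²−h²) = √(6.5²−2.5²) = 6.000. The result has 1 disconnected region.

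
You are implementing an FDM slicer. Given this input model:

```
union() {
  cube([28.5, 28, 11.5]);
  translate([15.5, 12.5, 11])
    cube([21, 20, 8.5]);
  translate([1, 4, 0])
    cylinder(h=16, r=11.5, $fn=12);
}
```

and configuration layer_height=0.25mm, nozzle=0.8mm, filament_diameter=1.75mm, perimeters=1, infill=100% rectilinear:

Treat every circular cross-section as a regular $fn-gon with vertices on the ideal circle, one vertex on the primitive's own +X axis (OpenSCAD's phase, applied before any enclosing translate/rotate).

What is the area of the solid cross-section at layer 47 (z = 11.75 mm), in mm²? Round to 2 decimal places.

At z = 11.75 mm: the cube is not intersected at this z (z outside [0, 11.5]); the cube at (15.5, 12.5) is present — its section is the full 21×20 rectangle (area 420.00 mm²); the cylinder at (1, 4): section is a regular 12-gon, circumradius r=11.5 (area = (12/2)·11.500²·sin(360°/12) = 396.75 mm²); Taking the union: the 2 present regions are separate (no shared area or edge), so areas and boundary lengths simply add and each stays a separate island — area = 816.75 mm². Overall, the cross-section has 2 separate islands. Net area = 816.75 mm².

816.75 mm²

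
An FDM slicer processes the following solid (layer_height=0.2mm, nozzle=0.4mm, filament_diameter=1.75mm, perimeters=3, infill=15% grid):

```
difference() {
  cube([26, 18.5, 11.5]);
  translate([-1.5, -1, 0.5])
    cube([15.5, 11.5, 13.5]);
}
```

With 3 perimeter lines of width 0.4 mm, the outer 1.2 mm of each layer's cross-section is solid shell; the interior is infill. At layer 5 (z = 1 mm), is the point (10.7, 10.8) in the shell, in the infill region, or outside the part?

shell

At z = 1 mm: the cube is present — its section is the full 26×18.5 rectangle; the cube at (-1.5, -1) (footprint 15.5×11.5) is included at this height; Taking the first minus the rest: starting from the 26×18.5 cube, the 15.5×11.5 cube at (-1.5, -1) partially overlaps it — only the 147.00 mm² overlap (of its 178.25 mm²) is removed, clipping the outline — 1 connected region. Overall, the cross-section is a single solid region. The nearest boundary edge runs (14.00, 10.50)→(0.00, 10.50); distance from the point to it = 0.30 mm. The point is inside the cross-section, 0.30 mm from the nearest boundary — within the 1.2 mm shell band (3 × 0.4).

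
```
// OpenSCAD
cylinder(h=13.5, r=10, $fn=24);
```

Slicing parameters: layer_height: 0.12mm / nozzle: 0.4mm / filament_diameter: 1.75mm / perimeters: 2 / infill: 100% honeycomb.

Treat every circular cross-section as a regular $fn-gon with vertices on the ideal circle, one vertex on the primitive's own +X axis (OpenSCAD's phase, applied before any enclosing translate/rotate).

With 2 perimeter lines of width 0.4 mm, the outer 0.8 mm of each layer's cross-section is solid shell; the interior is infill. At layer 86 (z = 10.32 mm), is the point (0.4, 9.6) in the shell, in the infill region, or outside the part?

shell

At z = 10.32 mm: the r=10 cylinder contributes a regular 24-gon of circumradius 10. Overall, the cross-section is a single solid region. The nearest boundary edge runs (2.59, 9.66)→(0.00, 10.00); distance from the point to it = 0.34 mm. The point is inside the cross-section, 0.34 mm from the nearest boundary — within the 0.8 mm shell band (2 × 0.4).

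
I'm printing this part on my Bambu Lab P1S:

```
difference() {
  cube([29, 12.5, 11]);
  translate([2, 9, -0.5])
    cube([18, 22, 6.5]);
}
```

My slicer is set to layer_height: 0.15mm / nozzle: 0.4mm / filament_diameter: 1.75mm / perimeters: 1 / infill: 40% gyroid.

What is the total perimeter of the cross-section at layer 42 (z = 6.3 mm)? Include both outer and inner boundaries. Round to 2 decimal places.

At z = 6.3 mm: the cube is present — its section is the full 29×12.5 rectangle (perimeter 83.00 mm); the cube at (2, 9) is not intersected at this z (z outside [-0.5, 6]); Taking the first minus the rest: none of the subtracted shapes is present at this height, so the 29×12.5 cube is unchanged — boundary = 83.00 mm. Overall, the cross-section is a single solid region. Total boundary length (outer) = 83.00 mm.

83.00 mm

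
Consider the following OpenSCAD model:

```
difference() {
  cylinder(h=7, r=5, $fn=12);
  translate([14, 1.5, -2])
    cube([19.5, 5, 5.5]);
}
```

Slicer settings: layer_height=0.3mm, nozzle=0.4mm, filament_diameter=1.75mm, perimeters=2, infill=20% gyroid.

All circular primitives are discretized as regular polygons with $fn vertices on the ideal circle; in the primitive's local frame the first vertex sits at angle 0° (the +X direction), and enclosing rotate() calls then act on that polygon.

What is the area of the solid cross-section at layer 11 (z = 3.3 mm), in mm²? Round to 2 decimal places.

At z = 3.3 mm: the cylinder: section is a regular 12-gon, circumradius r=5 (area = (12/2)·5.000²·sin(360°/12) = 75.00 mm²); the cube at (14, 1.5) (footprint 19.5×5) is included at this height (area 97.50 mm²); After the difference (first − rest): starting from the r=5 cylinder (75.00 mm²), the 19.5×5 cube at (14, 1.5) misses the remaining region (no effect) — area = 75.00 mm². Overall, the cross-section is a single solid region. Net area = 75.00 mm².

75.00 mm²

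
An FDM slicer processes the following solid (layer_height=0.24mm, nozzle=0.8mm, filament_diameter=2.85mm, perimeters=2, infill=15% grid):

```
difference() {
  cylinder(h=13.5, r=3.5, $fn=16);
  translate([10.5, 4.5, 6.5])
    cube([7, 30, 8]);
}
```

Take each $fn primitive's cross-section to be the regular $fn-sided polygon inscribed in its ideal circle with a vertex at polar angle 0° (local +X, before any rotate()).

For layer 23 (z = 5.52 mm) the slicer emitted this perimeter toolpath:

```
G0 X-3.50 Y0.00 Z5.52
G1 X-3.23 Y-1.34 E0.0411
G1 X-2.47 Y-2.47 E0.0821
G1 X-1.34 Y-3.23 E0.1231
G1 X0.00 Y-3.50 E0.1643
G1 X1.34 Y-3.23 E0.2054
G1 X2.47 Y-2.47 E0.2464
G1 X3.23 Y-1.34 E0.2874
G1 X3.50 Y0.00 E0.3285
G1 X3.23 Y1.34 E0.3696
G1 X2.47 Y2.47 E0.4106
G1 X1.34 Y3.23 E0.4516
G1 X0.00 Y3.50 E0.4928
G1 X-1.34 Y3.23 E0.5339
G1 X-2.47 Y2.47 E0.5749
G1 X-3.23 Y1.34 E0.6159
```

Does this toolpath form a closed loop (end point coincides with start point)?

no

Start point (G0): (-3.50, 0.00). End point (last G1): the path does not return to the start — open.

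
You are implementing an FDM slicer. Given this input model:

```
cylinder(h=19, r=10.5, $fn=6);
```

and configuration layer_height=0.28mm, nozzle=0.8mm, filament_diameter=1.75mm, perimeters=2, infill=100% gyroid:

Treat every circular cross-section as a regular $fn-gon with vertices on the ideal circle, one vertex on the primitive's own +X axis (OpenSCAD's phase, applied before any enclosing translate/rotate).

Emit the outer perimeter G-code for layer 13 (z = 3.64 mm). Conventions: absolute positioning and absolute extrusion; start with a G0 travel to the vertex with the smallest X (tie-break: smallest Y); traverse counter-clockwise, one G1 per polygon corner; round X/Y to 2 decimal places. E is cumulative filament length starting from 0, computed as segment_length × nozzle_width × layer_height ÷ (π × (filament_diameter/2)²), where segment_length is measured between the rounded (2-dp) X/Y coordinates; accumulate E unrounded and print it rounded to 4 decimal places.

At z = 3.64 mm: the r=10.5 cylinder contributes a regular 6-gon of circumradius 10.5. The outline is a single polygon with 6 vertices. Extrusion per mm of travel: 0.8 × 0.28 / (π × 0.875²) = 0.093128. Accumulating E over each segment gives final E = 5.8660.

G0 X-10.50 Y0.00 Z3.64
G1 X-5.25 Y-9.09 E0.9776
G1 X5.25 Y-9.09 E1.9554
G1 X10.50 Y0.00 E2.9330
G1 X5.25 Y9.09 E3.9106
G1 X-5.25 Y9.09 E4.8884
G1 X-10.50 Y0.00 E5.8660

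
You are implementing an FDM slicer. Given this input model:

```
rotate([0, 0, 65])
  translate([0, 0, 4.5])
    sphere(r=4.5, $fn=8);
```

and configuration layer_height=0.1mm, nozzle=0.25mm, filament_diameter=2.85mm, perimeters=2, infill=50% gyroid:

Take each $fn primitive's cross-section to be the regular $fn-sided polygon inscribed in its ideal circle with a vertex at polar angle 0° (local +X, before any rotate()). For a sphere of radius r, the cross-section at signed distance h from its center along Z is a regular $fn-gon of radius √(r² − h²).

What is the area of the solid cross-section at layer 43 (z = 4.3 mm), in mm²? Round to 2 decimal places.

At z = 4.3 mm: the r=4.5 sphere slices to a regular 8-gon of circumradius 4.496 (√(r²−h²) with h=0.2 from center) (area = (8/2)·4.496²·sin(360°/8) = 57.16 mm²); (rotated 65° about Z; rotation is an isometry so areas/perimeters/island counts are preserved). Overall, the cross-section is a single solid region. Net area = 57.16 mm².

57.16 mm²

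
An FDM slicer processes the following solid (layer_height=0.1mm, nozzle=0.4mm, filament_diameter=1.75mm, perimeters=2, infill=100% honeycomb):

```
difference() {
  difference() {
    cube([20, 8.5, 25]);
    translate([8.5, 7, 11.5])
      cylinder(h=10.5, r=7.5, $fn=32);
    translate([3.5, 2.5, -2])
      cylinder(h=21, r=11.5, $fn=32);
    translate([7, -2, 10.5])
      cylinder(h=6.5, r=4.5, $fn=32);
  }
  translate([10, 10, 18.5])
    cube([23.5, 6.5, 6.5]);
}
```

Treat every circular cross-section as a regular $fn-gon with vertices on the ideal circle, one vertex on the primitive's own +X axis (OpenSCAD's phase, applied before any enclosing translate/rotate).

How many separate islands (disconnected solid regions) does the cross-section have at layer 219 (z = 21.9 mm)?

2

At z = 21.9 mm: the cube is present — its section is the full 20×8.5 rectangle; the r=7.5 cylinder at (8.5, 7) gives a regular 32-gon of circumradius 7.5 (constant along its height); the cylinder at (3.5, 2.5) is not intersected at this z (z outside [-2, 19]); the cylinder at (7, -2) is not intersected at this z (z outside [10.5, 17]); Subtracting the remaining from the first: starting from the 20×8.5 cube, the r=7.5 cylinder at (8.5, 7) partially overlaps it — only the 108.40 mm² overlap (of its 175.58 mm²) is removed, clipping the outline — 2 connected regions; the 23.5×6.5 cube at (10, 10) contributes its full rectangle; After the difference (first − rest): starting from that combined region, the 23.5×6.5 cube at (10, 10) misses the remaining region (no effect) — 2 connected regions. Overall, the cross-section has 2 separate islands. Island count = 2.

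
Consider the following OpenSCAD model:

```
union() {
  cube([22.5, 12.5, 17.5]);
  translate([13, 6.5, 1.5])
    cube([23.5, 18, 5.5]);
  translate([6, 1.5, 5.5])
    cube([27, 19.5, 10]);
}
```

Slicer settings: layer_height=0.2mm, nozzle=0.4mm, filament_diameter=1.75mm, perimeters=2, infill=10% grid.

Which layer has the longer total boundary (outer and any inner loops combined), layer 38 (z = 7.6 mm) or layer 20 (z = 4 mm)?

layer 20 (z = 4 mm)

Layer 38 (z = 7.6): the cube (footprint 22.5×12.5) is included at this height (perimeter 70.00 mm); the cube at (13, 6.5) is not intersected at this z (z outside [1.5, 7]); the 27×19.5 cube at (6, 1.5) contributes its full rectangle (perimeter 93.00 mm); Taking the union: the regions partially overlap (shared area 181.50 mm²), so the edge portions inside another operand are dropped and the merged outline is re-measured after clipping — boundary = 108.00 mm. So its perimeter = 108.00 mm. Layer 20 (z = 4): the cube (footprint 22.5×12.5) is included at this height (perimeter 70.00 mm); the 23.5×18 cube at (13, 6.5) contributes its full rectangle (perimeter 83.00 mm); the cube at (6, 1.5) does not reach this height (z outside [5.5, 15.5]); Merging all regions: the regions partially overlap (shared area 57.00 mm²), so the edge portions inside another operand are dropped and the merged outline is re-measured after clipping — boundary = 122.00 mm. So its perimeter = 122.00 mm. Layer 20 is larger (122.00 vs 108.00 mm).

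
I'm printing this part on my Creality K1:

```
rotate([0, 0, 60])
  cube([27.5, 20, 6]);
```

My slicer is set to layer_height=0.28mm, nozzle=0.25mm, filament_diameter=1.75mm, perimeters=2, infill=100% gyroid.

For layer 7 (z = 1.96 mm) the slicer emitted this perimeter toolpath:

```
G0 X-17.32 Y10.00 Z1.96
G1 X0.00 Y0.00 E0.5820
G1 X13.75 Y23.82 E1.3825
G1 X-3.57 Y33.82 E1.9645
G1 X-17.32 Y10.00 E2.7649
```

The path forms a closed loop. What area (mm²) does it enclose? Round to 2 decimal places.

Apply the shoelace formula to the sequence of (X, Y) vertices; enclosed area = 550.06 mm².

550.06 mm²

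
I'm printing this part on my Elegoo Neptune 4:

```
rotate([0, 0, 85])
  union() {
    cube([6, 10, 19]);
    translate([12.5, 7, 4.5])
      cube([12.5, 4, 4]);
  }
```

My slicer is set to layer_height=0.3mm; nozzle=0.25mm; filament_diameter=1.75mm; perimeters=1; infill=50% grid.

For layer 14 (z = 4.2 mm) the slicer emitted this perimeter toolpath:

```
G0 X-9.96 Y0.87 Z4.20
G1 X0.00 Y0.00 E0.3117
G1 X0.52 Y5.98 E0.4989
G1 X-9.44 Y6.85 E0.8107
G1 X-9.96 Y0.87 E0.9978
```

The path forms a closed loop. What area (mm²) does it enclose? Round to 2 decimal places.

Apply the shoelace formula to the sequence of (X, Y) vertices; enclosed area = 60.01 mm².

60.01 mm²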